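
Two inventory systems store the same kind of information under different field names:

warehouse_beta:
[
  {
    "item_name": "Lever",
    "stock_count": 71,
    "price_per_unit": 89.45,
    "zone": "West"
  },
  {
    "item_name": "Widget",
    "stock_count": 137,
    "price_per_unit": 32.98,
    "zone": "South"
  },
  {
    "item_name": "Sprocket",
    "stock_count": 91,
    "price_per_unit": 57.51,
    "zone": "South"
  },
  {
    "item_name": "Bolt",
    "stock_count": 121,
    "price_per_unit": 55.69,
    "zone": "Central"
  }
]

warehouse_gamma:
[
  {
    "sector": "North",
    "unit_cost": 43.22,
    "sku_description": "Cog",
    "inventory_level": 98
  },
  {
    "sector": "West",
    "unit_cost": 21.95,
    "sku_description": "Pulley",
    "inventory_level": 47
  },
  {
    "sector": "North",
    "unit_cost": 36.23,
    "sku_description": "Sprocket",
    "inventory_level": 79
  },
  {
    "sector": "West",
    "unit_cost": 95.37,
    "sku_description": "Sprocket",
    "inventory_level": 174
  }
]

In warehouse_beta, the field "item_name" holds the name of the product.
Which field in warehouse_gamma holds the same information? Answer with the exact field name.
sku_description

In warehouse_beta, "item_name" holds the name of the product.
The fields in warehouse_gamma are: "sector", "unit_cost", "sku_description", "inventory_level".
"sku_description" is the match: the name refers to the same concept and its values are product-name strings (e.g. 'Cog', 'Pulley').
The other fields ("sector", "unit_cost", "inventory_level") hold different kinds of data.

So "item_name" in warehouse_beta corresponds to "sku_description" in warehouse_gamma.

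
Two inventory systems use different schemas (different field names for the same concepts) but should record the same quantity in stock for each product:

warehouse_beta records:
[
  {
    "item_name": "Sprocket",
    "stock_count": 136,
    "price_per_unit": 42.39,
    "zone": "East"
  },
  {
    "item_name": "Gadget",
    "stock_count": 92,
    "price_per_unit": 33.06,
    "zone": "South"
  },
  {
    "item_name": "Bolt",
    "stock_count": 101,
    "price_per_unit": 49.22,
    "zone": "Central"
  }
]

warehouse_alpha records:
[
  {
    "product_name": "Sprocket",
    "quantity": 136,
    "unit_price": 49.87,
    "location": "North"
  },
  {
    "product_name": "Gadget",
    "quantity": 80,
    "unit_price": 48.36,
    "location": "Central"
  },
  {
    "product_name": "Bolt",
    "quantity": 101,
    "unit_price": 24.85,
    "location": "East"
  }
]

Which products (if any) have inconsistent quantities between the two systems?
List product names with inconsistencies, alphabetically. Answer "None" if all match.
Gadget

Schema mappings:
- "item_name" (warehouse_beta) = "product_name" (warehouse_alpha) = product name
- "stock_count" (warehouse_beta) = "quantity" (warehouse_alpha) = quantity

Comparison:
  Sprocket: 136 vs 136 - MATCH
  Gadget: 92 vs 80 - MISMATCH
  Bolt: 101 vs 101 - MATCH

Products with inconsistencies: Gadget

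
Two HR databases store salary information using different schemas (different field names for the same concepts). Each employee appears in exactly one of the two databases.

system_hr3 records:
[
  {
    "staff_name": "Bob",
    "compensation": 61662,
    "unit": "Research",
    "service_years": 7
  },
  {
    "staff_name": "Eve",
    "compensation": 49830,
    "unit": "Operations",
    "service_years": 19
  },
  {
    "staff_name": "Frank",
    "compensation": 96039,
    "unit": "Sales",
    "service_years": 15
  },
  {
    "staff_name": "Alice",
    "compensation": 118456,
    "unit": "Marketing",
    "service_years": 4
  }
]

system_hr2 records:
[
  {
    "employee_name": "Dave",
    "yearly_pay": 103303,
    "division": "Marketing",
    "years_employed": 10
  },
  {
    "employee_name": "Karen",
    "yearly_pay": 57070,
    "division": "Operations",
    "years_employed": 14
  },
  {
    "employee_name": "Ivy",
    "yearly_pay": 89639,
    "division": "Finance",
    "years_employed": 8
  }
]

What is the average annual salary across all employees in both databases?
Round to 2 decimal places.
82285.57

Schema mapping: "compensation" (system_hr3) = "yearly_pay" (system_hr2) = annual salary

All salaries: [61662, 49830, 96039, 118456, 103303, 57070, 89639]
Sum: 575999
Count: 7
Average: 575999 / 7 = 82285.57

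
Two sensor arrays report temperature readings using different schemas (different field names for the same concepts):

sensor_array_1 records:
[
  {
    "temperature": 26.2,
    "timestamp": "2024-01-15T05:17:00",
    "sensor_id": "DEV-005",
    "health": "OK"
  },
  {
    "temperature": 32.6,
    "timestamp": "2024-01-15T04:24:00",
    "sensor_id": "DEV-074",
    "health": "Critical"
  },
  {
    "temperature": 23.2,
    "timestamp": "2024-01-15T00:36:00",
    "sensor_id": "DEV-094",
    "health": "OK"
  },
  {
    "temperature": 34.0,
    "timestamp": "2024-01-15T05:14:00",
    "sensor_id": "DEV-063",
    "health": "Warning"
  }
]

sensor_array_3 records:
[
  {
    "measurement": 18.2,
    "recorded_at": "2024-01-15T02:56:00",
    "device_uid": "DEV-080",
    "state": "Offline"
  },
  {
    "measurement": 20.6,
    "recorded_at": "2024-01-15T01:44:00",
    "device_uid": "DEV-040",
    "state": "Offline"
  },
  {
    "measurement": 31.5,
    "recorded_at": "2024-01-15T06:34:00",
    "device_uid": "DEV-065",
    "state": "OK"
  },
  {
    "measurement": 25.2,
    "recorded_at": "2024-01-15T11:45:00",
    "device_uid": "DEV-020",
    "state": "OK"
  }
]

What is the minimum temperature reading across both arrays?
18.2

Schema mapping: "temperature" (sensor_array_1) = "measurement" (sensor_array_3) = temperature reading

Minimum in sensor_array_1: 23.2
Minimum in sensor_array_3: 18.2

Overall minimum: min(23.2, 18.2) = 18.2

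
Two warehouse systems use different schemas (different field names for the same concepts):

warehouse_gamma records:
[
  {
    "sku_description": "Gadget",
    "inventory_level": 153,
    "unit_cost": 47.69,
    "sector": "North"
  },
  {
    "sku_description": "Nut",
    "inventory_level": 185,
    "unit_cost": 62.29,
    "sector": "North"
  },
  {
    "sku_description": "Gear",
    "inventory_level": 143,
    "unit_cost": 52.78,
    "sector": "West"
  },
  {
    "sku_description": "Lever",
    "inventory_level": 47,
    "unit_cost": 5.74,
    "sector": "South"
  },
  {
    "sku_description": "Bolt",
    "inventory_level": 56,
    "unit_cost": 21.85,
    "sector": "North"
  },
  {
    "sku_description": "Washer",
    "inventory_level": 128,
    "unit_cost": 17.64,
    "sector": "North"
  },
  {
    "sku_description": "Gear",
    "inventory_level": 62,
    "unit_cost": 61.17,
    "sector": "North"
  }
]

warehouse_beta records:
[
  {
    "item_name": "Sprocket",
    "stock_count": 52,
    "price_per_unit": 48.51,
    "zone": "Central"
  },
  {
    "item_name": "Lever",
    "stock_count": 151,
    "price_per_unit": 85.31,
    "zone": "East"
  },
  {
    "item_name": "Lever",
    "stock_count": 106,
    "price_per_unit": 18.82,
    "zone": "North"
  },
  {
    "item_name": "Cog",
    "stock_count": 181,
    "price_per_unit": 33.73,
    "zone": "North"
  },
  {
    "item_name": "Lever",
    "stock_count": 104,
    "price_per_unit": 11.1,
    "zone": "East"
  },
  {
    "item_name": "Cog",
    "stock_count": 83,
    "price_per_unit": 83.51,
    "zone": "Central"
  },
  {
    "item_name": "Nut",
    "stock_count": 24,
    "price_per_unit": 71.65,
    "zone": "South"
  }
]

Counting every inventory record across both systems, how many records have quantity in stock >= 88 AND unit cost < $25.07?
3

Schema mappings:
- "inventory_level" (warehouse_gamma) = "stock_count" (warehouse_beta) = quantity
- "unit_cost" (warehouse_gamma) = "price_per_unit" (warehouse_beta) = unit cost

Records meeting both conditions in warehouse_gamma: 1
Records meeting both conditions in warehouse_beta: 2

Total: 1 + 2 = 3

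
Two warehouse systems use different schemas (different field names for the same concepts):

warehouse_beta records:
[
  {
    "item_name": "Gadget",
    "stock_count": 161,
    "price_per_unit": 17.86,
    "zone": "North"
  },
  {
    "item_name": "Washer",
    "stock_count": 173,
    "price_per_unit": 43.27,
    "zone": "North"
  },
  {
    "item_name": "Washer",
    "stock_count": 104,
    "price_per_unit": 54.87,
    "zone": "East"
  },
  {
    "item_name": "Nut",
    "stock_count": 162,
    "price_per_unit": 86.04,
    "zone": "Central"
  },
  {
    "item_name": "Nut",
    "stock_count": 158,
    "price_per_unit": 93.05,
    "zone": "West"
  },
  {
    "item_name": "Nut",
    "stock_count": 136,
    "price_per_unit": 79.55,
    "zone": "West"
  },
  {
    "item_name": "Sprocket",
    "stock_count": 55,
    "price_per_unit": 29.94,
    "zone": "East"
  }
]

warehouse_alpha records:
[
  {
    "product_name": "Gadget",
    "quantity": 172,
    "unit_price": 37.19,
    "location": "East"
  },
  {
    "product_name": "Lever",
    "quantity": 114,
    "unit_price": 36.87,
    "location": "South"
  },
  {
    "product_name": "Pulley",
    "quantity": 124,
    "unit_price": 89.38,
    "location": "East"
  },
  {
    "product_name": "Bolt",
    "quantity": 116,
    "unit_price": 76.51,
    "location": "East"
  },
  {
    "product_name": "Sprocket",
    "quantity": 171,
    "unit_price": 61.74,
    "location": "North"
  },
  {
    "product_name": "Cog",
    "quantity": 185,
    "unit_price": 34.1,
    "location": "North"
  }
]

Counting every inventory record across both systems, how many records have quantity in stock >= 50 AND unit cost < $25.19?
1

Schema mappings:
- "stock_count" (warehouse_beta) = "quantity" (warehouse_alpha) = quantity
- "price_per_unit" (warehouse_beta) = "unit_price" (warehouse_alpha) = unit cost

Records meeting both conditions in warehouse_beta: 1
Records meeting both conditions in warehouse_alpha: 0

Total: 1 + 0 = 1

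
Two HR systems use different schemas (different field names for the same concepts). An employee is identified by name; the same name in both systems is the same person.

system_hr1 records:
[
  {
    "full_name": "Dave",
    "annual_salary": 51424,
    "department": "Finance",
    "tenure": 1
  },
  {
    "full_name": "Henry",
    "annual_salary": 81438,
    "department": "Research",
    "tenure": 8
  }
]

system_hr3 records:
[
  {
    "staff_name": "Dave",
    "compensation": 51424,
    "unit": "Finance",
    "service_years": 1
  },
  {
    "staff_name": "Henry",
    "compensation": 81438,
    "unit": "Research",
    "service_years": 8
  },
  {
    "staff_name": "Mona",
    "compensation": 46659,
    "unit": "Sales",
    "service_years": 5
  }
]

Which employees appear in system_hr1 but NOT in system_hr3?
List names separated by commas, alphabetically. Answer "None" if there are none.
None

Schema mapping: "full_name" (system_hr1) = "staff_name" (system_hr3) = employee name

Names in system_hr1: ['Dave', 'Henry']
Names in system_hr3: ['Dave', 'Henry', 'Mona']

In system_hr1 but not system_hr3: None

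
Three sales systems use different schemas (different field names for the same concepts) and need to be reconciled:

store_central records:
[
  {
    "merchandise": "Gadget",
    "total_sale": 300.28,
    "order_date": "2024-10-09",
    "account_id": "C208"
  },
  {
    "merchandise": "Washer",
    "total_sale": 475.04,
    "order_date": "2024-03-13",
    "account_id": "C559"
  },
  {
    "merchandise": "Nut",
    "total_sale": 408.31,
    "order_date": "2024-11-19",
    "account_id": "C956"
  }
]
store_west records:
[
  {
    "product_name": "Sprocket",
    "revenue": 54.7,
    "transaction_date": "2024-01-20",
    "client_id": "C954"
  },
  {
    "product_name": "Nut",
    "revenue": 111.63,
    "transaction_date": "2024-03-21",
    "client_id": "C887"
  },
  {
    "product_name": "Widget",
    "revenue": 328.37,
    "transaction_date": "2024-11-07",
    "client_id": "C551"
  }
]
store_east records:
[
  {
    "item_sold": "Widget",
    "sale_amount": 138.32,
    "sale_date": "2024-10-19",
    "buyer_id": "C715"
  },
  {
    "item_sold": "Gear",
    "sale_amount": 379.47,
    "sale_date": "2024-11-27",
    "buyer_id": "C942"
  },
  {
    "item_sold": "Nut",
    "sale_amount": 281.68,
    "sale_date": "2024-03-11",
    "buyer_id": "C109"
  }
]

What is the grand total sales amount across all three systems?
2477.8

Schema reconciliation - all amount fields map to sale amount:

store_central (total_sale): 1183.63
store_west (revenue): 494.7
store_east (sale_amount): 799.47

Grand total: 2477.8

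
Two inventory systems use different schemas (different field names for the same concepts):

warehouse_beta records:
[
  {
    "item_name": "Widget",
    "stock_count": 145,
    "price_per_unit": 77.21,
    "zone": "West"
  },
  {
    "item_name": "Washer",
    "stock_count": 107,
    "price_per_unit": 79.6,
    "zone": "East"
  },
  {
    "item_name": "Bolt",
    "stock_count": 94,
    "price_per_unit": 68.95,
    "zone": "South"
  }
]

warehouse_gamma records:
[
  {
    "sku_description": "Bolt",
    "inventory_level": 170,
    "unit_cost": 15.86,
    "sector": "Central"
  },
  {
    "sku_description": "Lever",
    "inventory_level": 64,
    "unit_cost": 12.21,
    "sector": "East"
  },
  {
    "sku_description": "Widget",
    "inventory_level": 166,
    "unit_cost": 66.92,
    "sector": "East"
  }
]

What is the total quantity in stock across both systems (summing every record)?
746

To reconcile these schemas, identify the field holding the quantity in stock in each system:
1. In warehouse_beta it is "stock_count"
2. In warehouse_gamma it is "inventory_level"

From warehouse_beta: 145 + 107 + 94 = 346
From warehouse_gamma: 170 + 64 + 166 = 400

Total: 346 + 400 = 746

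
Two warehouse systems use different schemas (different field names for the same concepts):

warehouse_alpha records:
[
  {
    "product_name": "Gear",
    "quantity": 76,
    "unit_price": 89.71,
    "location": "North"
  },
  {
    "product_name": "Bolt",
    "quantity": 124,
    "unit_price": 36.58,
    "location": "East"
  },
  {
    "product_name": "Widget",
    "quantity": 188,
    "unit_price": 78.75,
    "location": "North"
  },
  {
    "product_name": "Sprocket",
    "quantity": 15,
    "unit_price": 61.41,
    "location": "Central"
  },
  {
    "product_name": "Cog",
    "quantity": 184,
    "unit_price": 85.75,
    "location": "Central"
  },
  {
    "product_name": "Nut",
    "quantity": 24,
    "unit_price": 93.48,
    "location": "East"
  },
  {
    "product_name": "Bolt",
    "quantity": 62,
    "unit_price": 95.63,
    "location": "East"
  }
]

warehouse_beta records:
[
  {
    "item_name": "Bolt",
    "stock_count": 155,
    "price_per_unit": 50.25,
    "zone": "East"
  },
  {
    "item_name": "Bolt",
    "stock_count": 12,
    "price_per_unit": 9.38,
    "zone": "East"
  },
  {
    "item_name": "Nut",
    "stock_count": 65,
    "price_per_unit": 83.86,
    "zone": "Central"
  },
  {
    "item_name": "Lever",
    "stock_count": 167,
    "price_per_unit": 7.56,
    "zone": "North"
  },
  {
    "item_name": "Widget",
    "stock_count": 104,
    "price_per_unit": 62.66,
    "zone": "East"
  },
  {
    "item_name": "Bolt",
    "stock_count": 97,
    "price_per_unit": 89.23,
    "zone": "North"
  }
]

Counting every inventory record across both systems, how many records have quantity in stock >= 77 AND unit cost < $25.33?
1

Schema mappings:
- "quantity" (warehouse_alpha) = "stock_count" (warehouse_beta) = quantity
- "unit_price" (warehouse_alpha) = "price_per_unit" (warehouse_beta) = unit cost

Records meeting both conditions in warehouse_alpha: 0
Records meeting both conditions in warehouse_beta: 1

Total: 0 + 1 = 1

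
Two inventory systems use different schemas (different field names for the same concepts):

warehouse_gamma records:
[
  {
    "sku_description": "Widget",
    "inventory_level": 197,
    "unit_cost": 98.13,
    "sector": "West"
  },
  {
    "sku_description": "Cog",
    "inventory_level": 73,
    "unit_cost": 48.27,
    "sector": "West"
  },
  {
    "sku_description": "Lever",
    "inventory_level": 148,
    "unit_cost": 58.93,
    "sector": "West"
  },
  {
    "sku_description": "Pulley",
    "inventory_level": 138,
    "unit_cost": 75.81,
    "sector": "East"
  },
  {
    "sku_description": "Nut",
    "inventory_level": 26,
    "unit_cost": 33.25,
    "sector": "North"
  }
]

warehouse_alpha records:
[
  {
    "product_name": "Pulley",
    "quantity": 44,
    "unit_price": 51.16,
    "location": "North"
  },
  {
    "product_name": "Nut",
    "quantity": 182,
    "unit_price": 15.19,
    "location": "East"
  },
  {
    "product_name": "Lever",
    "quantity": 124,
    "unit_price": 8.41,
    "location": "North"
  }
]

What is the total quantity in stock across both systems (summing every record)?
932

To reconcile these schemas, identify the field holding the quantity in stock in each system:
1. In warehouse_gamma it is "inventory_level"
2. In warehouse_alpha it is "quantity"

From warehouse_gamma: 197 + 73 + 148 + 138 + 26 = 582
From warehouse_alpha: 44 + 182 + 124 = 350

Total: 582 + 350 = 932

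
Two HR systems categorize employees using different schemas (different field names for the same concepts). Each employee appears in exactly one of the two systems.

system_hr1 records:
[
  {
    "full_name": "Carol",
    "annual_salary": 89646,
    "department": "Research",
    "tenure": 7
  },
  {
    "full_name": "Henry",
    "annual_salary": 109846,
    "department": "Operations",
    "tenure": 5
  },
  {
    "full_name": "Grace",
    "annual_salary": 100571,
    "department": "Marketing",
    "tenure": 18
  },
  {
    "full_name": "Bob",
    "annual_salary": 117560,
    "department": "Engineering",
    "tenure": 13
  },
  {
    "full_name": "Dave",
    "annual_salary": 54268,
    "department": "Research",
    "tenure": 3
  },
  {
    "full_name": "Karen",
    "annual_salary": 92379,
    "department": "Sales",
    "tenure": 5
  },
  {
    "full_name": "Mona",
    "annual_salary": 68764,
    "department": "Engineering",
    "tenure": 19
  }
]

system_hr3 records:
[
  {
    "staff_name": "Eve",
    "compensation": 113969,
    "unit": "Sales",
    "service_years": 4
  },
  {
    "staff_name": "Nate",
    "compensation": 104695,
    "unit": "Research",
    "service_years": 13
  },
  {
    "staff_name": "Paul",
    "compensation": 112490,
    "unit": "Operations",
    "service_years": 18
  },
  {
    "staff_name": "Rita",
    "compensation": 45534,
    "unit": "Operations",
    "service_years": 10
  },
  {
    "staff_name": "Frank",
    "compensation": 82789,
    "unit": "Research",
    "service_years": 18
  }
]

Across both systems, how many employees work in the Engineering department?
2

Schema mapping: "department" (system_hr1) = "unit" (system_hr3) = department

Engineering employees in system_hr1: 2
Engineering employees in system_hr3: 0

Total in Engineering: 2 + 0 = 2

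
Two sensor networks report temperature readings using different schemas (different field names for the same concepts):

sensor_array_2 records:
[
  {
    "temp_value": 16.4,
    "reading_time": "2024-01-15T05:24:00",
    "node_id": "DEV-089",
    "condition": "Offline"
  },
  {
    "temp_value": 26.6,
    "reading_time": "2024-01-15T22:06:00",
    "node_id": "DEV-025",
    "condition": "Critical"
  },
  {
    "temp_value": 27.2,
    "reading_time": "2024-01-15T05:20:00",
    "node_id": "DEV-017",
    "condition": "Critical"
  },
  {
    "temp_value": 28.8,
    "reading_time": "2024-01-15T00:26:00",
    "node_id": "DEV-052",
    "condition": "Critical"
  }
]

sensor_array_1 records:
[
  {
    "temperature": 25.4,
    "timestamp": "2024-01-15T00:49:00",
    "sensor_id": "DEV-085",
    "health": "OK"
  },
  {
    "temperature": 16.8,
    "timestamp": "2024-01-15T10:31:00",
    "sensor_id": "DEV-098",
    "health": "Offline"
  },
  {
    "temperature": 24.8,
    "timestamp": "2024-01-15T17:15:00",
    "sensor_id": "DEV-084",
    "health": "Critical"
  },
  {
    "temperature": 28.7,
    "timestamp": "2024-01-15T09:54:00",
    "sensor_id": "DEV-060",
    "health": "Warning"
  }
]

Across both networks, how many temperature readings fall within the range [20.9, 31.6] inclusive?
6

Schema mapping: "temp_value" (sensor_array_2) = "temperature" (sensor_array_1) = temperature

Readings in [20.9, 31.6] from sensor_array_2: 3
Readings in [20.9, 31.6] from sensor_array_1: 3

Total count: 3 + 3 = 6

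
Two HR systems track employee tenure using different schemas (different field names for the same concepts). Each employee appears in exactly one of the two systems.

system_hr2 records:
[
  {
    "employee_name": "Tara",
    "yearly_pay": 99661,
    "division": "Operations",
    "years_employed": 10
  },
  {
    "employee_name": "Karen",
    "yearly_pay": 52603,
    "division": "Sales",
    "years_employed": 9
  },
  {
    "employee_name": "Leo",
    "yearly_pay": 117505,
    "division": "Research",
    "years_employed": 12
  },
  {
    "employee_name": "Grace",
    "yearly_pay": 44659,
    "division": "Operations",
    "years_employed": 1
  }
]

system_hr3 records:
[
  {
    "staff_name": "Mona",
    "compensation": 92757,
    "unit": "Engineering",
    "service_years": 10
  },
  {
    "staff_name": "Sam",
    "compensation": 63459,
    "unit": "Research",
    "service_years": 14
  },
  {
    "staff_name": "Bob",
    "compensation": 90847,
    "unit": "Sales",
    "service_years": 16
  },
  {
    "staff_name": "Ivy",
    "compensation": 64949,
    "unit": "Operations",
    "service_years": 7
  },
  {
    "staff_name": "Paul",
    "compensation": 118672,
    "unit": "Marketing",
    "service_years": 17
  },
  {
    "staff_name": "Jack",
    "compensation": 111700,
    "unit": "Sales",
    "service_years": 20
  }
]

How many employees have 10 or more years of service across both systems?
7

Reconcile schemas: "years_employed" (system_hr2) = "service_years" (system_hr3) = years of service

From system_hr2: 2 employees with >= 10 years
From system_hr3: 5 employees with >= 10 years

Total: 2 + 5 = 7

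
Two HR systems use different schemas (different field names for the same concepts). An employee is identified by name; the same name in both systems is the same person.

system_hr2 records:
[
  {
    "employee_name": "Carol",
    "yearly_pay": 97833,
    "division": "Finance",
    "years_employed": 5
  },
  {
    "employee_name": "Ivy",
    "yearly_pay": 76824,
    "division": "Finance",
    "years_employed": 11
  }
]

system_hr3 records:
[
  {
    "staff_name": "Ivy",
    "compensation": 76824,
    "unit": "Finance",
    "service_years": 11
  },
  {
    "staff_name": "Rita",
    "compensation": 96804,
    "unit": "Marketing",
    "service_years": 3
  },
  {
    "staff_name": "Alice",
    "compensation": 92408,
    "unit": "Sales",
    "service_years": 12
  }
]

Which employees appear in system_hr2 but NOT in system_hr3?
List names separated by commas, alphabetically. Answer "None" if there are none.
Carol

Schema mapping: "employee_name" (system_hr2) = "staff_name" (system_hr3) = employee name

Names in system_hr2: ['Carol', 'Ivy']
Names in system_hr3: ['Alice', 'Ivy', 'Rita']

In system_hr2 but not system_hr3: ['Carol']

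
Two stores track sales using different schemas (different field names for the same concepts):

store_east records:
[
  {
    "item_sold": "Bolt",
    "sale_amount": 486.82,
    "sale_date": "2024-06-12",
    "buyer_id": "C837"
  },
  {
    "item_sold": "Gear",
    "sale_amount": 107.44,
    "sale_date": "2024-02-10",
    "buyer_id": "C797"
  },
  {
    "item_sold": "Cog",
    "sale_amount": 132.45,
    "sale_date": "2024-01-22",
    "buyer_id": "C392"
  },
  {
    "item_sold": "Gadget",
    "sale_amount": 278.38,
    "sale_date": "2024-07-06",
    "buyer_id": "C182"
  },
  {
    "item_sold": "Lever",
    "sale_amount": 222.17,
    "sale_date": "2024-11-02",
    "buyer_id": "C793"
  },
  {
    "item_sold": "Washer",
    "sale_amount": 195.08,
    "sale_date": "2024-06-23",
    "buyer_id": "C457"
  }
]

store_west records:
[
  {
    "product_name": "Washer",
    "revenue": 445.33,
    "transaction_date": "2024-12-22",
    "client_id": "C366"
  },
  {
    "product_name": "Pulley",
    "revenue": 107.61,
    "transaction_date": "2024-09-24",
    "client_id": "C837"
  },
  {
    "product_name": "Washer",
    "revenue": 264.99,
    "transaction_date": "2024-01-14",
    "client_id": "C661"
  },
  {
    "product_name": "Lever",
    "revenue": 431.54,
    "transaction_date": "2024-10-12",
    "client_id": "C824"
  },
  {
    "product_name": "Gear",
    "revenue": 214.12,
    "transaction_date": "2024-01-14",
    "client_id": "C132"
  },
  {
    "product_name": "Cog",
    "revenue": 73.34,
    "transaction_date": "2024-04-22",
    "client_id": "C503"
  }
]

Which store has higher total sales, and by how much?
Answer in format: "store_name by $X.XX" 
store_west by $114.59

Schema mapping: "sale_amount" (store_east) = "revenue" (store_west) = sale amount

Total for store_east: 1422.34
Total for store_west: 1536.93

Difference: |1422.34 - 1536.93| = 114.59
store_west has higher sales by $114.59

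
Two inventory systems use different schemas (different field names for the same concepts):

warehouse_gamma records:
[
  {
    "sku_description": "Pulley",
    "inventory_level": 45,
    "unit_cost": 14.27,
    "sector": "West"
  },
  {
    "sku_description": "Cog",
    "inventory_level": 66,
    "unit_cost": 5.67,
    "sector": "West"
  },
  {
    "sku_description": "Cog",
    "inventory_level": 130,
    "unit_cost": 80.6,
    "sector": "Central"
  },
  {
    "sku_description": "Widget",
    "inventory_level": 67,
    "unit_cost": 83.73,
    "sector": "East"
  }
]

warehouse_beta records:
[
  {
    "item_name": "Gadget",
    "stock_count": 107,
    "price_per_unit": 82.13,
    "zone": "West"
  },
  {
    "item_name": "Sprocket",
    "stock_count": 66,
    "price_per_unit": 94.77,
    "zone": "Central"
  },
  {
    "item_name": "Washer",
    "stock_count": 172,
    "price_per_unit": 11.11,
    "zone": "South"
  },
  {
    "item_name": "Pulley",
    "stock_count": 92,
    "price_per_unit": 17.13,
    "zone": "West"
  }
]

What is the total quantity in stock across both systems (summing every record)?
745

To reconcile these schemas, identify the field holding the quantity in stock in each system:
1. In warehouse_gamma it is "inventory_level"
2. In warehouse_beta it is "stock_count"

From warehouse_gamma: 45 + 66 + 130 + 67 = 308
From warehouse_beta: 107 + 66 + 172 + 92 = 437

Total: 308 + 437 = 745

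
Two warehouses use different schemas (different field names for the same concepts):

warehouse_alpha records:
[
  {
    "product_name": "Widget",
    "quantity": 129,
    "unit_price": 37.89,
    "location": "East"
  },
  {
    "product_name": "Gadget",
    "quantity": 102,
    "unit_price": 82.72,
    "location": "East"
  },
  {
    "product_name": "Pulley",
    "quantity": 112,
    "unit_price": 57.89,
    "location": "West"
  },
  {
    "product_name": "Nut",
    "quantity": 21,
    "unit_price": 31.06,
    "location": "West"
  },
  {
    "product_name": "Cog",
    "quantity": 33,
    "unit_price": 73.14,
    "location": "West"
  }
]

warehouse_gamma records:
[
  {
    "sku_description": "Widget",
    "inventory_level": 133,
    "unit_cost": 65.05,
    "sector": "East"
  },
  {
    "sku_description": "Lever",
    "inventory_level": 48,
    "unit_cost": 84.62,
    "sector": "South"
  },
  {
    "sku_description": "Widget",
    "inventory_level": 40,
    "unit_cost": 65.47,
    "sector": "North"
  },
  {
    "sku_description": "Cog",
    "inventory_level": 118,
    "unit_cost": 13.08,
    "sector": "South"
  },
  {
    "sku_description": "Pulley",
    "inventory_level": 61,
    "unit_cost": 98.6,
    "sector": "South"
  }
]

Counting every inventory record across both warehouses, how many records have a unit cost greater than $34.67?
8

Schema mapping: "unit_price" (warehouse_alpha) = "unit_cost" (warehouse_gamma) = unit cost

Records > $34.67 in warehouse_alpha: 4
Records > $34.67 in warehouse_gamma: 4

Total count: 4 + 4 = 8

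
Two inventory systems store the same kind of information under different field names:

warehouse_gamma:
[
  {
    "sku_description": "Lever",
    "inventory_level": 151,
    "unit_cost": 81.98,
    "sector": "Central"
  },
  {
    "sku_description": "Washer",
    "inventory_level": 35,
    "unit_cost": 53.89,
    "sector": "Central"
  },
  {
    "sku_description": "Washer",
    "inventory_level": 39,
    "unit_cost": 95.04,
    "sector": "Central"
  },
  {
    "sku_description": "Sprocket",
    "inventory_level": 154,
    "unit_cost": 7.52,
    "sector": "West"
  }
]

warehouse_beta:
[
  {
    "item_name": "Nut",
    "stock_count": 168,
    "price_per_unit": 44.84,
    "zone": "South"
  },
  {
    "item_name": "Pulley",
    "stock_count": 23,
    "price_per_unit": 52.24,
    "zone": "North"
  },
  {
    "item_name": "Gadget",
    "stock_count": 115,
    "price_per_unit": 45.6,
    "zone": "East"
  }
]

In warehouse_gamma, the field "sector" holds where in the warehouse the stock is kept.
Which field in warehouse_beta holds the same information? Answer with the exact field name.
zone

In warehouse_gamma, "sector" holds where in the warehouse the stock is kept.
The fields in warehouse_beta are: "item_name", "stock_count", "price_per_unit", "zone".
"zone" is the match: the name refers to the same concept and its values are area labels (e.g. 'East', 'North').
The other fields ("item_name", "stock_count", "price_per_unit") hold different kinds of data.

So "sector" in warehouse_gamma corresponds to "zone" in warehouse_beta.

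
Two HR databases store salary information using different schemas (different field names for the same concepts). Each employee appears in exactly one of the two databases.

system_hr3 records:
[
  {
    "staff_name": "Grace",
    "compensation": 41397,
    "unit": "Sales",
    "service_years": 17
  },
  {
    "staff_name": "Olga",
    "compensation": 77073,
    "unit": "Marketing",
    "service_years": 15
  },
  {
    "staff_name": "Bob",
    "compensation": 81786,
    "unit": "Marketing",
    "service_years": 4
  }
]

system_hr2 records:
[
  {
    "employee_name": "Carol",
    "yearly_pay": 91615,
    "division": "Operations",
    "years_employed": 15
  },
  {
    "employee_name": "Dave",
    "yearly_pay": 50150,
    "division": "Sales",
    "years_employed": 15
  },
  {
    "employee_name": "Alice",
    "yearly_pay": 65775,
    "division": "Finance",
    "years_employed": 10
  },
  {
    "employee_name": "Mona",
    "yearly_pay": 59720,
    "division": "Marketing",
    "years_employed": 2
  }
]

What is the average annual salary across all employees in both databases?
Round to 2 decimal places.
66788.00

Schema mapping: "compensation" (system_hr3) = "yearly_pay" (system_hr2) = annual salary

All salaries: [41397, 77073, 81786, 91615, 50150, 65775, 59720]
Sum: 467516
Count: 7
Average: 467516 / 7 = 66788.00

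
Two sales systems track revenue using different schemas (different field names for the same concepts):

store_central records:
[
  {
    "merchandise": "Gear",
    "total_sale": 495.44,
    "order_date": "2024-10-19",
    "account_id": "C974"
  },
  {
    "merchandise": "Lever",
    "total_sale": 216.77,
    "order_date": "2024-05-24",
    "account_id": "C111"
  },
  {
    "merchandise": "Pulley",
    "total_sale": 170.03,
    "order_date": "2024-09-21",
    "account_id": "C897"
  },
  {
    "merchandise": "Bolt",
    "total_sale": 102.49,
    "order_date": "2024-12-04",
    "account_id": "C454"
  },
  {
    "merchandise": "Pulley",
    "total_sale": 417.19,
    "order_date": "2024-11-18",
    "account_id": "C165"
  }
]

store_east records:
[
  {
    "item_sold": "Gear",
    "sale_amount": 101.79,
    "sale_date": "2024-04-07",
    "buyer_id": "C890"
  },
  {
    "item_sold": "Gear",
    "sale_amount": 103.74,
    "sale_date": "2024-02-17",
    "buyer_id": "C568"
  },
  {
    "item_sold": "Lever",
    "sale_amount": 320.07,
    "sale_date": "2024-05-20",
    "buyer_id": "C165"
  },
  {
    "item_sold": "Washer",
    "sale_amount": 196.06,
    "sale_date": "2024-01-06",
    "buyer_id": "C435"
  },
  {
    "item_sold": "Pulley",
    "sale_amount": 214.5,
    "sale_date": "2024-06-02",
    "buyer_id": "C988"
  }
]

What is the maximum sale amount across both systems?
495.44

Reconcile: "total_sale" (store_central) = "sale_amount" (store_east) = sale amount

Maximum in store_central: 495.44
Maximum in store_east: 320.07

Overall maximum: max(495.44, 320.07) = 495.44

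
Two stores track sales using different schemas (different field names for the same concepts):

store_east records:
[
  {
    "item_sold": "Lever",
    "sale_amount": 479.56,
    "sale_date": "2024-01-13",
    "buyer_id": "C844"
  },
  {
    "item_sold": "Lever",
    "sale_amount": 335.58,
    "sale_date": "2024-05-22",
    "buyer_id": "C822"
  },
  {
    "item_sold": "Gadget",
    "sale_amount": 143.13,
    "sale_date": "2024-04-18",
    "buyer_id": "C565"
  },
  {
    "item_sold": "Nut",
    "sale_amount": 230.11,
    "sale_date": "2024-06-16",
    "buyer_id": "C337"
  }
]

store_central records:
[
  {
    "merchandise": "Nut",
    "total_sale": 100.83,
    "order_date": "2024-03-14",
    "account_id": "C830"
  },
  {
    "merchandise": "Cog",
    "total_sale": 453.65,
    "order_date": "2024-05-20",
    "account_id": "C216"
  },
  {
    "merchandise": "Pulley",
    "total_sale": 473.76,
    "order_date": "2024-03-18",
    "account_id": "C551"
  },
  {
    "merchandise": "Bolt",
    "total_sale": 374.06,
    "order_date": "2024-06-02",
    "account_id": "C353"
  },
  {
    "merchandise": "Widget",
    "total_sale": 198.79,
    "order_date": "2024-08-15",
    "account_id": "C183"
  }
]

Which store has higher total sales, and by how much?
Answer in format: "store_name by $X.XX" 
store_central by $412.71

Schema mapping: "sale_amount" (store_east) = "total_sale" (store_central) = sale amount

Total for store_east: 1188.38
Total for store_central: 1601.09

Difference: |1188.38 - 1601.09| = 412.71
store_central has higher sales by $412.71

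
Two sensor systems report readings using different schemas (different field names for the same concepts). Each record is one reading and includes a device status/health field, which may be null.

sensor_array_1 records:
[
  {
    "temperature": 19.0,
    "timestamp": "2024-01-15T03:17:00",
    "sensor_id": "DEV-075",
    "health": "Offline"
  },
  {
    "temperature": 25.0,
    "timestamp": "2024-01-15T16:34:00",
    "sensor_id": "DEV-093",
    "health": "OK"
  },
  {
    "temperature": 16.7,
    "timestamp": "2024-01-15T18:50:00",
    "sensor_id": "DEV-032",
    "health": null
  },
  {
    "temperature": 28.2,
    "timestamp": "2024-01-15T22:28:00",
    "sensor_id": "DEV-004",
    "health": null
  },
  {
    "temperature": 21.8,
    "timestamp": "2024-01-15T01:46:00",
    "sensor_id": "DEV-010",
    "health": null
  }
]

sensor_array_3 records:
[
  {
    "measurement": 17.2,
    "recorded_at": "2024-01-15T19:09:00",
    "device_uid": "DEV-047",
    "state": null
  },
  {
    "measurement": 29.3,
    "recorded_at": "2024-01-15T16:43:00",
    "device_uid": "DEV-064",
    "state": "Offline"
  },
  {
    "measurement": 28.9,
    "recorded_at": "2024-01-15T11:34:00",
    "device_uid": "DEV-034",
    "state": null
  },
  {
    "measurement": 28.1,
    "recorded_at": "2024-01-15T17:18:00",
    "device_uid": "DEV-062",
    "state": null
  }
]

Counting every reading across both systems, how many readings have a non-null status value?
3

Schema mapping: "health" (sensor_array_1) = "state" (sensor_array_3) = status

Non-null in sensor_array_1: 2
Non-null in sensor_array_3: 1

Total non-null: 2 + 1 = 3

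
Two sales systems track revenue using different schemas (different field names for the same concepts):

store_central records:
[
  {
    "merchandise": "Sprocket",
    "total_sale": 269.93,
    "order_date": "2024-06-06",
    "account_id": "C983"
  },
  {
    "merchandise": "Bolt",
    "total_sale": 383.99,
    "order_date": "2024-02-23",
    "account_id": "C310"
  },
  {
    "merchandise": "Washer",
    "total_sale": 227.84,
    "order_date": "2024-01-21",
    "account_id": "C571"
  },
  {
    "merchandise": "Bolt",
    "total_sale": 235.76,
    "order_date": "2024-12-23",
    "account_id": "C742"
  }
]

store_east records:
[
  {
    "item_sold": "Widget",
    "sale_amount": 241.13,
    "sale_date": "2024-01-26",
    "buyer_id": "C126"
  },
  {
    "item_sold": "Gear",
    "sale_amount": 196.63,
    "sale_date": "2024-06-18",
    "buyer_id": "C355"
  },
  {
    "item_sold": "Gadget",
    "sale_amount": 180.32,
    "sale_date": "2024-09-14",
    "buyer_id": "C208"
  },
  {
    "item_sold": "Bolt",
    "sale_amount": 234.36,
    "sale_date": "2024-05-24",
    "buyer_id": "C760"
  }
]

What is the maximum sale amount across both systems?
383.99

Reconcile: "total_sale" (store_central) = "sale_amount" (store_east) = sale amount

Maximum in store_central: 383.99
Maximum in store_east: 241.13

Overall maximum: max(383.99, 241.13) = 383.99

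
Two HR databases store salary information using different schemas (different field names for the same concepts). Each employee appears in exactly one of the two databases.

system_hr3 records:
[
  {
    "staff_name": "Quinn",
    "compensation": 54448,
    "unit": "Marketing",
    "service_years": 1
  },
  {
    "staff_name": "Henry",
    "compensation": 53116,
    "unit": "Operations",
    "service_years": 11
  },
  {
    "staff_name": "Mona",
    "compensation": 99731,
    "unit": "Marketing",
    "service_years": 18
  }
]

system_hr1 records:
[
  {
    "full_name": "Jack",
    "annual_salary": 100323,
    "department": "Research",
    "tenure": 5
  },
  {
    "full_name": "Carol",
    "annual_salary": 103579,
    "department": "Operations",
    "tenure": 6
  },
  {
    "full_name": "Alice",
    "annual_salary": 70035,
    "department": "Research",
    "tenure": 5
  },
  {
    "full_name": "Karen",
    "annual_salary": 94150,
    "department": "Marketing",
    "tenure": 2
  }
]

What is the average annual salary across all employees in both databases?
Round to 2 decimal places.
82197.43

Schema mapping: "compensation" (system_hr3) = "annual_salary" (system_hr1) = annual salary

All salaries: [54448, 53116, 99731, 100323, 103579, 70035, 94150]
Sum: 575382
Count: 7
Average: 575382 / 7 = 82197.43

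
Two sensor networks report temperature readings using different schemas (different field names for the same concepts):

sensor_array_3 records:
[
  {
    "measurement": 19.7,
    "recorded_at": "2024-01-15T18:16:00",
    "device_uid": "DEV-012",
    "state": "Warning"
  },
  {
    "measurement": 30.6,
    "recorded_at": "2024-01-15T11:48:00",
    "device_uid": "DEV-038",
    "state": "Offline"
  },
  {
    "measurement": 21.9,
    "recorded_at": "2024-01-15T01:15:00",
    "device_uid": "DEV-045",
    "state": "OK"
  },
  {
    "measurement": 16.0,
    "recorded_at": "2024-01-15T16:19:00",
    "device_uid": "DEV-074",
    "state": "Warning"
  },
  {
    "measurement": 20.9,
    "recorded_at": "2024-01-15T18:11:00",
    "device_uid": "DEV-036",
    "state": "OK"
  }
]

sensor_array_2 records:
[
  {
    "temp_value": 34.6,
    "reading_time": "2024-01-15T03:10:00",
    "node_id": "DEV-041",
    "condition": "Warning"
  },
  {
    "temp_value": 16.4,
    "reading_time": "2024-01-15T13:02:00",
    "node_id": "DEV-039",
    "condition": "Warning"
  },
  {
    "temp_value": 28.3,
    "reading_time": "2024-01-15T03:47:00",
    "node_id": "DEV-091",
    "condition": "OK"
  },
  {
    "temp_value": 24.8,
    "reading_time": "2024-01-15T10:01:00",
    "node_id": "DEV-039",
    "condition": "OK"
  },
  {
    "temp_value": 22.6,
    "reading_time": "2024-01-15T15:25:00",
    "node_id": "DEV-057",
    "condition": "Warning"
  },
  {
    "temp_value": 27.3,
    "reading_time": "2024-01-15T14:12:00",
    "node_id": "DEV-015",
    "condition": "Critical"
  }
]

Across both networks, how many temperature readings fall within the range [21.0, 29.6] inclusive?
5

Schema mapping: "measurement" (sensor_array_3) = "temp_value" (sensor_array_2) = temperature

Readings in [21.0, 29.6] from sensor_array_3: 1
Readings in [21.0, 29.6] from sensor_array_2: 4

Total count: 1 + 4 = 5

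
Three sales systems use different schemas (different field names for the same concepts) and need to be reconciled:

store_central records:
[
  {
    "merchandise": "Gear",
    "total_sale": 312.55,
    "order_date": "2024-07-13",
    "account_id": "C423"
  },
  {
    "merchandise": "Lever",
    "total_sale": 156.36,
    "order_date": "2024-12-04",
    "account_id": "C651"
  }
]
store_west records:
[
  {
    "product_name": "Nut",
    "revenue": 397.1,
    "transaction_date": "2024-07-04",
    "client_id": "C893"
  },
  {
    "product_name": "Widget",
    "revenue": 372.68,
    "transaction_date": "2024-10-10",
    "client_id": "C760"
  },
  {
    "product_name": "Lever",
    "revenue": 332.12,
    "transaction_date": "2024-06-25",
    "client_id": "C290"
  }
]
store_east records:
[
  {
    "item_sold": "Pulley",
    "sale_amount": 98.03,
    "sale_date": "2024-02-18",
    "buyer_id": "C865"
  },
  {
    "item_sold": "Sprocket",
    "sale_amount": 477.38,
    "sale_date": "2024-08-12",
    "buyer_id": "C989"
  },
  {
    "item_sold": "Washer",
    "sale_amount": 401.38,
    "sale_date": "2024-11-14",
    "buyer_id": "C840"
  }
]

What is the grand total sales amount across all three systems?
2547.6

Schema reconciliation - all amount fields map to sale amount:

store_central (total_sale): 468.91
store_west (revenue): 1101.9
store_east (sale_amount): 976.79

Grand total: 2547.6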